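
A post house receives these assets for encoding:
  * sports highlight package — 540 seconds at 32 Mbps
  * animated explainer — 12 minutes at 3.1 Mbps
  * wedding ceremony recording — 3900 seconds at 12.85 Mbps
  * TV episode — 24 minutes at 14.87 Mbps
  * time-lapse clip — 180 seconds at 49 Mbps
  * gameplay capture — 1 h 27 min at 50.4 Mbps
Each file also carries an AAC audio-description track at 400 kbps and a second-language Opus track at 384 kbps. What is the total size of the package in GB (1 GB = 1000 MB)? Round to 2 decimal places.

46.54 GB

Audio total: 400 + 384 = 784 kbps = 0.784 Mbps.
sports highlight package: 32.784 Mbps × 540 s = 17703.4 Mb
animated explainer: 3.884 Mbps × 720 s = 2796.5 Mb
wedding ceremony recording: 13.634 Mbps × 3900 s = 53172.6 Mb
TV episode: 15.654 Mbps × 1440 s = 22541.8 Mb
time-lapse clip: 49.784 Mbps × 180 s = 8961.1 Mb
gameplay capture: 51.184 Mbps × 5220 s = 267180.5 Mb
Total: 372355.8 Mb = 46544.5 MB.
= 46.54 GB.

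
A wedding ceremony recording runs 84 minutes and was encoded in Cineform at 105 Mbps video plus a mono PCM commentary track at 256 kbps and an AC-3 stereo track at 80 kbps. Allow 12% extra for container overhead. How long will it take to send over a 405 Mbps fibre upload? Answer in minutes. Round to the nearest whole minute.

84 min = 5040 s
Audio total: 256 + 80 = 336 kbps = 0.336 Mbps.
Total bitrate: 105.336 Mbps.
File: 105.336 Mbps × 5040 s = 530893.4 Mb.
With 12% container overhead: ×1.12. → 594600.7 Mb.
At 405 Mbps: 594600.7 / 405 = 1468.1 s ≈ 24.5 minutes.

24 minutes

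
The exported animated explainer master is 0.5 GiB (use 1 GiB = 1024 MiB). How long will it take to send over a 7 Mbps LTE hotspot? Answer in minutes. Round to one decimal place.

File: 0.5 GiB = 4295.0 Mb.
At 7 Mbps: 4295.0 / 7 = 613.6 s ≈ 10.2 minutes.

10.2 minutes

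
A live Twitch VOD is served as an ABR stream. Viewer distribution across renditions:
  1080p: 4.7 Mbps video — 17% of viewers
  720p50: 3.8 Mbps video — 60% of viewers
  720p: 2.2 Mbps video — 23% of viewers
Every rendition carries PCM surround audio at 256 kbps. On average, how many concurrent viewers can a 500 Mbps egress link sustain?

Audio: 256 kbps = 0.256 Mbps.
Average per-viewer bitrate: 0.17×4.956 + 0.60×4.056 + 0.23×2.456 = 3.841 Mbps.
500 Mbps = 500.0 Mbps; 500.0 / 3.841 = 130.17 → 130.

130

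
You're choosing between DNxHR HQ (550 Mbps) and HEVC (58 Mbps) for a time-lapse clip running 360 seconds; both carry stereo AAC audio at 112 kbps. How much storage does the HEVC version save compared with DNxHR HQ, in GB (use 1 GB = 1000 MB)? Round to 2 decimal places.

22.14 GB

Audio: 112 kbps = 0.112 Mbps.
DNxHR HQ: 550.112 Mbps × 360 s = 198040.3 Mb = 24.755 GB.
HEVC: 58.112 Mbps × 360 s = 20920.3 Mb = 2.615 GB.
Saving: 24.755 − 2.615 = 22.140 GB.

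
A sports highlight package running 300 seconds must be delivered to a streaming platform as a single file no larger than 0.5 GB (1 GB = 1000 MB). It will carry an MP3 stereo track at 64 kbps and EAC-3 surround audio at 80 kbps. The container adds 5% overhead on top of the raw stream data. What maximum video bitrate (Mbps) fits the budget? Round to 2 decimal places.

Budget: 0.5 GB = 4000.0 Mb.
Stream payload after overhead: 4000.0 / 1.05 = 3809.5 Mb.
Total bitrate budget: 3809.5 Mb / 300 s = 12.698 Mbps.
Audio total: 64 + 80 = 144 kbps = 0.144 Mbps.
Video: 12.698 − 0.144 = 12.554 Mbps.

12.55 Mbps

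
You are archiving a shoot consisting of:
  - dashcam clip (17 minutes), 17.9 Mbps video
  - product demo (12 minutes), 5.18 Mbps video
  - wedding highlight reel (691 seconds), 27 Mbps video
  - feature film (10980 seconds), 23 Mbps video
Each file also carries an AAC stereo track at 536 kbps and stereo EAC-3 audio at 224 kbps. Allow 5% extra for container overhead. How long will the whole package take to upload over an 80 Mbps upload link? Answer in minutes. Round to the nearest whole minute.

Audio total: 536 + 224 = 760 kbps = 0.760 Mbps.
dashcam clip: 18.660 Mbps × 1020 s × 1.05 = 19984.9 Mb
product demo: 5.940 Mbps × 720 s × 1.05 = 4490.6 Mb
wedding highlight reel: 27.760 Mbps × 691 s × 1.05 = 20141.3 Mb
feature film: 23.760 Mbps × 10980 s × 1.05 = 273929.0 Mb
Total: 318545.8 Mb = 39818.2 MB.
At 80 Mbps: 318545.8 / 80 = 3982 s ≈ 66.4 minutes.

66 minutes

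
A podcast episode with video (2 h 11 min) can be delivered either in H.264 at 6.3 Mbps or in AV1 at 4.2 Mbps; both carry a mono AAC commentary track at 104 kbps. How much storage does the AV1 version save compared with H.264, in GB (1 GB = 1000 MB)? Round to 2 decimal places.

2.06 GB

2 h 11 min = 131 min = 7860 s
Audio: 104 kbps = 0.104 Mbps.
H.264: 6.404 Mbps × 7860 s = 50335.4 Mb = 6.292 GB.
AV1: 4.304 Mbps × 7860 s = 33829.4 Mb = 4.229 GB.
Saving: 6.292 − 4.229 = 2.063 GB.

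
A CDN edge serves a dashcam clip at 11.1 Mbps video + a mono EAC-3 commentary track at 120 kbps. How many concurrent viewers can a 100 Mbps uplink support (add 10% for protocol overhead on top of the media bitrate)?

Audio: 120 kbps = 0.120 Mbps.
Per-viewer media rate: 11.220 Mbps.
On the wire with 10% overhead: 12.342 Mbps.
100 Mbps = 100.0 Mbps; 100.0 / 12.342 = 8.10 → 8 viewers.

8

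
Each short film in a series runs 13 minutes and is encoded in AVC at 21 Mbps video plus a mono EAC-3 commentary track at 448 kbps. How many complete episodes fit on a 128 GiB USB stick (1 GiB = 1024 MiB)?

13 min = 780 s
Audio: 448 kbps = 0.448 Mbps.
Total bitrate: 21.448 Mbps.
Per item: 21.448 Mbps × 780 s = 16,729 Mb = 2,091 MB.
Capacity: 128 GiB = 1,099,512 Mb; 65.72 items → 65 complete.

65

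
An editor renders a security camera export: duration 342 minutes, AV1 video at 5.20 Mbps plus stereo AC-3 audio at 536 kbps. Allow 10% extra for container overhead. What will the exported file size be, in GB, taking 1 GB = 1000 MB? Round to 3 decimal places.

342 min = 20520 s
Audio: 536 kbps = 0.536 Mbps.
Total bitrate: 5.20 + 0.536 = 5.736 Mbps.
Stream data: 5.736 Mbps × 20520 s = 117702.7 Mb.
With 10% container overhead: ×1.10.
129,473 Mb ÷ 8 = 16,184 MB → 16.18 GB.

16.184 GB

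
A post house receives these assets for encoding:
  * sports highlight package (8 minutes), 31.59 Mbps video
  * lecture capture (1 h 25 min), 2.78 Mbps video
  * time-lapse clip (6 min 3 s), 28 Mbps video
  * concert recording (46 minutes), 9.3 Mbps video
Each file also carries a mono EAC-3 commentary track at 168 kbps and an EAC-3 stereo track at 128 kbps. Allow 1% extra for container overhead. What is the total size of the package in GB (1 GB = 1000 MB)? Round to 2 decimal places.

Audio total: 168 + 128 = 296 kbps = 0.296 Mbps.
sports highlight package: 31.886 Mbps × 480 s × 1.01 = 15458.3 Mb
lecture capture: 3.076 Mbps × 5100 s × 1.01 = 15844.5 Mb
time-lapse clip: 28.296 Mbps × 363 s × 1.01 = 10374.2 Mb
concert recording: 9.596 Mbps × 2760 s × 1.01 = 26749.8 Mb
Total: 68426.8 Mb = 8553.3 MB.
= 8.553 GB.

8.55 GB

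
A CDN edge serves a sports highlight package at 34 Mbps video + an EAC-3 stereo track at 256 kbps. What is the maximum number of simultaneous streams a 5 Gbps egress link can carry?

145

Audio: 256 kbps = 0.256 Mbps.
Per-viewer media rate: 34.256 Mbps.
5 Gbps = 5,000 Mbps; 5,000 / 34.256 = 145.96 → 145 viewers.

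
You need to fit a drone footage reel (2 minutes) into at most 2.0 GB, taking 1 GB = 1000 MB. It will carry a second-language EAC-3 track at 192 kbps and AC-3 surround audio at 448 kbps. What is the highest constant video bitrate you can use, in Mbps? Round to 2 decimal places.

132.69 Mbps

Budget: 2.0 GB = 16000.0 Mb.
2 min = 120 s
Total bitrate budget: 16000.0 Mb / 120 s = 133.333 Mbps.
Audio total: 192 + 448 = 640 kbps = 0.640 Mbps.
Video: 133.333 − 0.640 = 132.693 Mbps.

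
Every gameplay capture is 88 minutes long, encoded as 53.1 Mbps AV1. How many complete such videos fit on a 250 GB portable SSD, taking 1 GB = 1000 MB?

88 min = 5280 s
Per item: 53.100 Mbps × 5280 s = 280,368 Mb = 35,046 MB.
Capacity: 250 GB = 2,000,000 Mb; 7.13 items → 7 complete.

7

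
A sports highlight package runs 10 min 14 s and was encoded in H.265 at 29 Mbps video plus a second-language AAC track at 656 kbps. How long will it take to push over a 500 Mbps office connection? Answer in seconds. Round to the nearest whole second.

10 min 14 s = 614 s
Audio: 656 kbps = 0.656 Mbps.
Total bitrate: 29.656 Mbps.
File: 29.656 Mbps × 614 s = 18208.8 Mb.
At 500 Mbps: 18208.8 / 500 = 36.4 s ≈ 36.4 seconds.

36 seconds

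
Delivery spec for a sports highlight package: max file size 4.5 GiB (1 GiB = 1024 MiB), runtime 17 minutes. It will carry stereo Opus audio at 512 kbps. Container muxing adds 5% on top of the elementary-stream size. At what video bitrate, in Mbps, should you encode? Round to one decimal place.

35.6 Mbps

Budget: 4.5 GiB = 38654.7 Mb.
Stream payload after overhead: 38654.7 / 1.05 = 36814.0 Mb.
17 min = 1020 s
Total bitrate budget: 36814.0 Mb / 1020 s = 36.092 Mbps.
Audio: 512 kbps = 0.512 Mbps.
Video: 36.092 − 0.512 = 35.580 Mbps.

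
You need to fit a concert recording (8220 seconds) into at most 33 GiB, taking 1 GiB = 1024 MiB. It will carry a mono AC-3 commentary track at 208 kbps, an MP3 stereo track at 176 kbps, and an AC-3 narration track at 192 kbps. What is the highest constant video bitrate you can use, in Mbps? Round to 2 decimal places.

Budget: 33 GiB = 283467.8 Mb.
Total bitrate budget: 283467.8 Mb / 8220 s = 34.485 Mbps.
Audio total: 208 + 176 + 192 = 576 kbps = 0.576 Mbps.
Video: 34.485 − 0.576 = 33.909 Mbps.

33.91 Mbps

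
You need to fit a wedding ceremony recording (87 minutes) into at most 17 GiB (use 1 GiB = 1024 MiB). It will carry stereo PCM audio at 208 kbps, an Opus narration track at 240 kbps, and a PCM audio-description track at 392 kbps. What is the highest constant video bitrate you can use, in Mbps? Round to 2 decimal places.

27.13 Mbps

Budget: 17 GiB = 146028.9 Mb.
87 min = 5220 s
Total bitrate budget: 146028.9 Mb / 5220 s = 27.975 Mbps.
Audio total: 208 + 240 + 392 = 840 kbps = 0.840 Mbps.
Video: 27.975 − 0.840 = 27.135 Mbps.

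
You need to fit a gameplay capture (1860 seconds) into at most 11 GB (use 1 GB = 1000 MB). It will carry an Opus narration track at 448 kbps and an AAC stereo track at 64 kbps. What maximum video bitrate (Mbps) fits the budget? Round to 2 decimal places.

Budget: 11 GB = 88000.0 Mb.
Total bitrate budget: 88000.0 Mb / 1860 s = 47.312 Mbps.
Audio total: 448 + 64 = 512 kbps = 0.512 Mbps.
Video: 47.312 − 0.512 = 46.800 Mbps.

46.80 Mbps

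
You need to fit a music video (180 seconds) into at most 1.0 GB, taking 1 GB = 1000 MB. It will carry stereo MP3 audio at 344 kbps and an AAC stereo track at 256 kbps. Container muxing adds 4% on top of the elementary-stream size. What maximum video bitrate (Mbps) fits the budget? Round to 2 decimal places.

Budget: 1.0 GB = 8000.0 Mb.
Stream payload after overhead: 8000.0 / 1.04 = 7692.3 Mb.
Total bitrate budget: 7692.3 Mb / 180 s = 42.735 Mbps.
Audio total: 344 + 256 = 600 kbps = 0.600 Mbps.
Video: 42.735 − 0.600 = 42.135 Mbps.

42.14 Mbps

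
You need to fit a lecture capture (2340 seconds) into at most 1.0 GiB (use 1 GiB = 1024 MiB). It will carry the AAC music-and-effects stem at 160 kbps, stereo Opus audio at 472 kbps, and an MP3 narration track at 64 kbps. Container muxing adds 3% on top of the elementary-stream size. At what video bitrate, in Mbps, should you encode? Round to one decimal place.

2.9 Mbps

Budget: 1.0 GiB = 8589.9 Mb.
Stream payload after overhead: 8589.9 / 1.03 = 8339.7 Mb.
Total bitrate budget: 8339.7 Mb / 2340 s = 3.564 Mbps.
Audio total: 160 + 472 + 64 = 696 kbps = 0.696 Mbps.
Video: 3.564 − 0.696 = 2.868 Mbps.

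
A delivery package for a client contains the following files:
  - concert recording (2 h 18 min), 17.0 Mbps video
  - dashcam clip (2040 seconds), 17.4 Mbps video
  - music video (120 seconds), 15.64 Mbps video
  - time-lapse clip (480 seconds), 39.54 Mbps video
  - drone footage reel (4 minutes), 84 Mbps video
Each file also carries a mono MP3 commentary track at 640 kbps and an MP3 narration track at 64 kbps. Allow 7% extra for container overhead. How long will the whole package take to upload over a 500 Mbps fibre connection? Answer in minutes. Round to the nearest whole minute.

Audio total: 640 + 64 = 704 kbps = 0.704 Mbps.
concert recording: 17.704 Mbps × 8280 s × 1.07 = 156850.4 Mb
dashcam clip: 18.104 Mbps × 2040 s × 1.07 = 39517.4 Mb
music video: 16.344 Mbps × 120 s × 1.07 = 2098.6 Mb
time-lapse clip: 40.244 Mbps × 480 s × 1.07 = 20669.3 Mb
drone footage reel: 84.704 Mbps × 240 s × 1.07 = 21752.0 Mb
Total: 240887.6 Mb = 30111.0 MB.
At 500 Mbps: 240887.6 / 500 = 482 s ≈ 8.03 minutes.

8 minutes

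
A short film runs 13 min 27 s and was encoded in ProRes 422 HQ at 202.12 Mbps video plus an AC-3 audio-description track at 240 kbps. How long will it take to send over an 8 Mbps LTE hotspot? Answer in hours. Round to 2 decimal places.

5.67 hours

13 min 27 s = 807 s
Audio: 240 kbps = 0.240 Mbps.
Total bitrate: 202.360 Mbps.
File: 202.360 Mbps × 807 s = 163304.5 Mb.
At 8 Mbps: 163304.5 / 8 = 20413.1 s ≈ 5.67 hours.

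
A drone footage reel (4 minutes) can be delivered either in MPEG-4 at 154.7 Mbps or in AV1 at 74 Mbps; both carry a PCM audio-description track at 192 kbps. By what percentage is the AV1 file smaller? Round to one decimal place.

52.1%

4 min = 240 s
Audio: 192 kbps = 0.192 Mbps.
MPEG-4: 154.892 Mbps × 240 s = 37174.1 Mb = 4.647 GB.
AV1: 74.192 Mbps × 240 s = 17806.1 Mb = 2.226 GB.
Reduction: (1 − 2.226/4.647) × 100 = 52.10%.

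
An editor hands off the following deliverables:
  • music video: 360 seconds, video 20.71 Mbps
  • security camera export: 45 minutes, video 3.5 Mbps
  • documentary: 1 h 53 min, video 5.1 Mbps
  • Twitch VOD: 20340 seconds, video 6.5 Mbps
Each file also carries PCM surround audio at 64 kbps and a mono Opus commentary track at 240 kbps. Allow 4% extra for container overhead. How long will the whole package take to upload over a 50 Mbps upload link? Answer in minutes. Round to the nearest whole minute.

Audio total: 64 + 240 = 304 kbps = 0.304 Mbps.
music video: 21.014 Mbps × 360 s × 1.04 = 7867.6 Mb
security camera export: 3.804 Mbps × 2700 s × 1.04 = 10681.6 Mb
documentary: 5.404 Mbps × 6780 s × 1.04 = 38104.7 Mb
Twitch VOD: 6.804 Mbps × 20340 s × 1.04 = 143929.1 Mb
Total: 200583.1 Mb = 25072.9 MB.
At 50 Mbps: 200583.1 / 50 = 4012 s ≈ 66.9 minutes.

67 minutes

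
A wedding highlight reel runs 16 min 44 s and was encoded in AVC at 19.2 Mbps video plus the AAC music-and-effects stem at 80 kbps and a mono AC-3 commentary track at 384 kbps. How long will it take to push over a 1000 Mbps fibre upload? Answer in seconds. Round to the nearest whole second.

20 seconds

16 min 44 s = 1004 s
Audio total: 80 + 384 = 464 kbps = 0.464 Mbps.
Total bitrate: 19.664 Mbps.
File: 19.664 Mbps × 1004 s = 19742.7 Mb.
At 1000 Mbps: 19742.7 / 1000 = 19.7 s ≈ 19.7 seconds.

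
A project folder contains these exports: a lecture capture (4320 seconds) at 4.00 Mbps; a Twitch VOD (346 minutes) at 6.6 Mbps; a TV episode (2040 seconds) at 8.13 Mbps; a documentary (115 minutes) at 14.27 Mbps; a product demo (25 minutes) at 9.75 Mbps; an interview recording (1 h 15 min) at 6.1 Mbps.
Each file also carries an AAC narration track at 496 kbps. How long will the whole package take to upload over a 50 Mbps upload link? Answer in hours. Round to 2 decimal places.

Audio: 496 kbps = 0.496 Mbps.
lecture capture: 4.496 Mbps × 4320 s = 19422.7 Mb
Twitch VOD: 7.096 Mbps × 20760 s = 147313.0 Mb
TV episode: 8.626 Mbps × 2040 s = 17597.0 Mb
documentary: 14.766 Mbps × 6900 s = 101885.4 Mb
product demo: 10.246 Mbps × 1500 s = 15369.0 Mb
interview recording: 6.596 Mbps × 4500 s = 29682.0 Mb
Total: 331269.1 Mb = 41408.6 MB.
At 50 Mbps: 331269.1 / 50 = 6625 s ≈ 1.84 hours.

1.84 hours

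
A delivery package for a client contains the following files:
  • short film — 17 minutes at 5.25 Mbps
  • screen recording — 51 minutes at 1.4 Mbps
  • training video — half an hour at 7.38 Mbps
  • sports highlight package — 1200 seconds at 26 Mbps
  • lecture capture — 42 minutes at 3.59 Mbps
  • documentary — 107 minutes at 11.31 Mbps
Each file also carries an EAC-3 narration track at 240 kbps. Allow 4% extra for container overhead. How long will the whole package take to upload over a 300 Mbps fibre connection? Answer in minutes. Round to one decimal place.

Audio: 240 kbps = 0.240 Mbps.
short film: 5.490 Mbps × 1020 s × 1.04 = 5823.8 Mb
screen recording: 1.640 Mbps × 3060 s × 1.04 = 5219.1 Mb
training video: 7.620 Mbps × 1800 s × 1.04 = 14264.6 Mb
sports highlight package: 26.240 Mbps × 1200 s × 1.04 = 32747.5 Mb
lecture capture: 3.830 Mbps × 2520 s × 1.04 = 10037.7 Mb
documentary: 11.550 Mbps × 6420 s × 1.04 = 77117.0 Mb
Total: 145209.8 Mb = 18151.2 MB.
At 300 Mbps: 145209.8 / 300 = 484 s ≈ 8.07 minutes.

8.1 minutes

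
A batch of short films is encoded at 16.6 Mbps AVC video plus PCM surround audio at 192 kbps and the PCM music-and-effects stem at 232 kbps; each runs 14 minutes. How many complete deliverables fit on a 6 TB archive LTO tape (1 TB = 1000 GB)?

14 min = 840 s
Audio total: 192 + 232 = 424 kbps = 0.424 Mbps.
Total bitrate: 17.024 Mbps.
Per item: 17.024 Mbps × 840 s = 14,300 Mb = 1,788 MB.
Capacity: 6 TB = 48,000,000 Mb; 3356.61 items → 3356 complete.

3356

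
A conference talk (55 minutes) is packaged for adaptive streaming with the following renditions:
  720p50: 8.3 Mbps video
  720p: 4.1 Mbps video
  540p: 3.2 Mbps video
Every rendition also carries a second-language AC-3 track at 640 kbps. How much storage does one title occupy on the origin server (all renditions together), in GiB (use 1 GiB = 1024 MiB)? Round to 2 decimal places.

55 min = 3300 s
Audio: 640 kbps = 0.640 Mbps.
Sum of rendition bitrates: (8.3+0.640) + (4.1+0.640) + (3.2+0.640) = 17.520 Mbps.
× 3300 s = 57,816 Mb = 7,227 MB = 6.731 GiB.

6.73 GiB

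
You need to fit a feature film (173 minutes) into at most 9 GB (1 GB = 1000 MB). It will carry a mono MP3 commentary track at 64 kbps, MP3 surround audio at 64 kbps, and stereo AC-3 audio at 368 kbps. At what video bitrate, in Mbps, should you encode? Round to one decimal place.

Budget: 9 GB = 72000.0 Mb.
173 min = 10380 s
Total bitrate budget: 72000.0 Mb / 10380 s = 6.936 Mbps.
Audio total: 64 + 64 + 368 = 496 kbps = 0.496 Mbps.
Video: 6.936 − 0.496 = 6.440 Mbps.

6.4 Mbps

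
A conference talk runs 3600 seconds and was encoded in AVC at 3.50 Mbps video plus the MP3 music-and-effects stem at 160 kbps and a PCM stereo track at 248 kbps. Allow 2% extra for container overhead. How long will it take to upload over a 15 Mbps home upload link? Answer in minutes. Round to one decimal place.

Audio total: 160 + 248 = 408 kbps = 0.408 Mbps.
Total bitrate: 3.908 Mbps.
File: 3.908 Mbps × 3600 s = 14068.8 Mb.
With 2% container overhead: ×1.02. → 14350.2 Mb.
At 15 Mbps: 14350.2 / 15 = 956.7 s ≈ 15.9 minutes.

15.9 minutes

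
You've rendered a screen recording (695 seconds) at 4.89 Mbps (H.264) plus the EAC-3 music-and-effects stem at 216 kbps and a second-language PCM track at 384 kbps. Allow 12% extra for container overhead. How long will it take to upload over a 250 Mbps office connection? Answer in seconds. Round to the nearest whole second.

Audio total: 216 + 384 = 600 kbps = 0.600 Mbps.
Total bitrate: 5.490 Mbps.
File: 5.490 Mbps × 695 s = 3815.6 Mb.
With 12% container overhead: ×1.12. → 4273.4 Mb.
At 250 Mbps: 4273.4 / 250 = 17.1 s ≈ 17.1 seconds.

17 seconds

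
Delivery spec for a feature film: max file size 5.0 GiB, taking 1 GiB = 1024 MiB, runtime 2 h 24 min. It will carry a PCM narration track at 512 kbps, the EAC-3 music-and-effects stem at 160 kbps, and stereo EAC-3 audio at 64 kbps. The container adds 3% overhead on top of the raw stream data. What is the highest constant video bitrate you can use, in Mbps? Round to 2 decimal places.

Budget: 5.0 GiB = 42949.7 Mb.
Stream payload after overhead: 42949.7 / 1.03 = 41698.7 Mb.
2 h 24 min = 144 min = 8640 s
Total bitrate budget: 41698.7 Mb / 8640 s = 4.826 Mbps.
Audio total: 512 + 160 + 64 = 736 kbps = 0.736 Mbps.
Video: 4.826 − 0.736 = 4.090 Mbps.

4.09 Mbps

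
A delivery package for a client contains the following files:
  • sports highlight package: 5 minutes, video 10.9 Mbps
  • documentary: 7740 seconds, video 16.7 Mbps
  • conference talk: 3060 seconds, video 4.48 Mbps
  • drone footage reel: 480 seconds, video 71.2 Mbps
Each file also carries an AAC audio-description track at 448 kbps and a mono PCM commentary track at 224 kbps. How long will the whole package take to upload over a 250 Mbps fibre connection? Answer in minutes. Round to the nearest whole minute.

Audio total: 448 + 224 = 672 kbps = 0.672 Mbps.
sports highlight package: 11.572 Mbps × 300 s = 3471.6 Mb
documentary: 17.372 Mbps × 7740 s = 134459.3 Mb
conference talk: 5.152 Mbps × 3060 s = 15765.1 Mb
drone footage reel: 71.872 Mbps × 480 s = 34498.6 Mb
Total: 188194.6 Mb = 23524.3 MB.
At 250 Mbps: 188194.6 / 250 = 753 s ≈ 12.5 minutes.

13 minutes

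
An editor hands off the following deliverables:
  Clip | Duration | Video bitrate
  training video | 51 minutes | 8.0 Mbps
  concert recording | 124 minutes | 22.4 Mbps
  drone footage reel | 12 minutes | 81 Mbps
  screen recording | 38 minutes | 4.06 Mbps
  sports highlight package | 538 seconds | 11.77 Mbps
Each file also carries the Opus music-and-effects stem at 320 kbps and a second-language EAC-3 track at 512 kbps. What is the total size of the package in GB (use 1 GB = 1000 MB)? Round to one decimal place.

Audio total: 320 + 512 = 832 kbps = 0.832 Mbps.
training video: 8.832 Mbps × 3060 s = 27025.9 Mb
concert recording: 23.232 Mbps × 7440 s = 172846.1 Mb
drone footage reel: 81.832 Mbps × 720 s = 58919.0 Mb
screen recording: 4.892 Mbps × 2280 s = 11153.8 Mb
sports highlight package: 12.602 Mbps × 538 s = 6779.9 Mb
Total: 276724.7 Mb = 34590.6 MB.
= 34.59 GB.

34.6 GB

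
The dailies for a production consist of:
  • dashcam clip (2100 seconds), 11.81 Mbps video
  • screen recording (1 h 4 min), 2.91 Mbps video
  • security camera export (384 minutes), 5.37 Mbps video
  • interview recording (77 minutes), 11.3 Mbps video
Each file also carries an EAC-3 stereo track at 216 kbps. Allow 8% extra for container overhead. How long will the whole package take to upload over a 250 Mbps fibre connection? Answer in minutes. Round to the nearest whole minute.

Audio: 216 kbps = 0.216 Mbps.
dashcam clip: 12.026 Mbps × 2100 s × 1.08 = 27275.0 Mb
screen recording: 3.126 Mbps × 3840 s × 1.08 = 12964.1 Mb
security camera export: 5.586 Mbps × 23040 s × 1.08 = 138997.6 Mb
interview recording: 11.516 Mbps × 4620 s × 1.08 = 57460.2 Mb
Total: 236696.9 Mb = 29587.1 MB.
At 250 Mbps: 236696.9 / 250 = 947 s ≈ 15.8 minutes.

16 minutes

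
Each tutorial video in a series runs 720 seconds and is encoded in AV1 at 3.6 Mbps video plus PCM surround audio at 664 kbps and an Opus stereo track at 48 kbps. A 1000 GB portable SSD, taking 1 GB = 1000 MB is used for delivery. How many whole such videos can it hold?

Audio total: 664 + 48 = 712 kbps = 0.712 Mbps.
Total bitrate: 4.312 Mbps.
Per item: 4.312 Mbps × 720 s = 3,105 Mb = 388.1 MB.
Capacity: 1000 GB = 8,000,000 Mb; 2576.79 items → 2576 complete.

2576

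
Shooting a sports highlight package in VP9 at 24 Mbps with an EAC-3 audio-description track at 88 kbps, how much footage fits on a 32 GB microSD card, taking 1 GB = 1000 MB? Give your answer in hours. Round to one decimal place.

3.0 hours

Audio: 88 kbps = 0.088 Mbps.
Total bitrate: 24 + 0.088 = 24.088 Mbps.
Capacity: 32 GB = 256,000 Mb.
Recording time: 256,000 / 24.088 = 10,628 s ≈ 2.95 hours.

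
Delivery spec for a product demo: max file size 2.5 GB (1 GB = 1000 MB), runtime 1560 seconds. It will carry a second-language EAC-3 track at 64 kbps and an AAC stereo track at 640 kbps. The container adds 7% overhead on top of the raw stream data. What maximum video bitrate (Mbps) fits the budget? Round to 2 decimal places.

Budget: 2.5 GB = 20000.0 Mb.
Stream payload after overhead: 20000.0 / 1.07 = 18691.6 Mb.
Total bitrate budget: 18691.6 Mb / 1560 s = 11.982 Mbps.
Audio total: 64 + 640 = 704 kbps = 0.704 Mbps.
Video: 11.982 − 0.704 = 11.278 Mbps.

11.28 Mbps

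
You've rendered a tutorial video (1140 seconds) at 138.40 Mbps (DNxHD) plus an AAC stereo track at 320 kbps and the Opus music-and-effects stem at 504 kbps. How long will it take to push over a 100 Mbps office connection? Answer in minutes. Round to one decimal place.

26.5 minutes

Audio total: 320 + 504 = 824 kbps = 0.824 Mbps.
Total bitrate: 139.224 Mbps.
File: 139.224 Mbps × 1140 s = 158715.4 Mb.
At 100 Mbps: 158715.4 / 100 = 1587.2 s ≈ 26.5 minutes.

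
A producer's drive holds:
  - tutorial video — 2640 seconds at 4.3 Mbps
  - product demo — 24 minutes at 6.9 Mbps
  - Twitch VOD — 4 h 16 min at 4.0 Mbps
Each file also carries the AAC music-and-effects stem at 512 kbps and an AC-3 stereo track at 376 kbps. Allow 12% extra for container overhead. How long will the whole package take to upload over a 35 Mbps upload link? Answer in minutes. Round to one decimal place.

Audio total: 512 + 376 = 888 kbps = 0.888 Mbps.
tutorial video: 5.188 Mbps × 2640 s × 1.12 = 15339.9 Mb
product demo: 7.788 Mbps × 1440 s × 1.12 = 12560.5 Mb
Twitch VOD: 4.888 Mbps × 15360 s × 1.12 = 84089.2 Mb
Total: 111989.6 Mb = 13998.7 MB.
At 35 Mbps: 111989.6 / 35 = 3200 s ≈ 53.3 minutes.

53.3 minutes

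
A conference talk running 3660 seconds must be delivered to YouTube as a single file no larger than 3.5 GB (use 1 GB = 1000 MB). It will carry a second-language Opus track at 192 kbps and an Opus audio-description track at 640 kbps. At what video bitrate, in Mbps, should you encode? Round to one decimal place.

6.8 Mbps

Budget: 3.5 GB = 28000.0 Mb.
Total bitrate budget: 28000.0 Mb / 3660 s = 7.650 Mbps.
Audio total: 192 + 640 = 832 kbps = 0.832 Mbps.
Video: 7.650 − 0.832 = 6.818 Mbps.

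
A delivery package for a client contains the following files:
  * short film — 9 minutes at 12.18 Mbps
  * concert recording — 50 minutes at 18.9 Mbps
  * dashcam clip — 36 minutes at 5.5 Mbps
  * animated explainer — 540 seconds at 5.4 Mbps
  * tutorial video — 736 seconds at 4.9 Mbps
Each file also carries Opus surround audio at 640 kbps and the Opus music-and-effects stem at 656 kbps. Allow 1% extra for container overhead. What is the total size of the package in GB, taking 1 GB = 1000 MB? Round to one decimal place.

11.5 GB

Audio total: 640 + 656 = 1296 kbps = 1.296 Mbps.
short film: 13.476 Mbps × 540 s × 1.01 = 7349.8 Mb
concert recording: 20.196 Mbps × 3000 s × 1.01 = 61193.9 Mb
dashcam clip: 6.796 Mbps × 2160 s × 1.01 = 14826.2 Mb
animated explainer: 6.696 Mbps × 540 s × 1.01 = 3652.0 Mb
tutorial video: 6.196 Mbps × 736 s × 1.01 = 4605.9 Mb
Total: 91627.7 Mb = 11453.5 MB.
= 11.45 GB.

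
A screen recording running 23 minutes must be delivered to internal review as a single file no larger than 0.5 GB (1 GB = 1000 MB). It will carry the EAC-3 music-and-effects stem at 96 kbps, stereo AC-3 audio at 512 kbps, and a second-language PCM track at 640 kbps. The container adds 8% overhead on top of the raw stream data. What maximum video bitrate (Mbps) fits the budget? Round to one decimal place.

Budget: 0.5 GB = 4000.0 Mb.
Stream payload after overhead: 4000.0 / 1.08 = 3703.7 Mb.
23 min = 1380 s
Total bitrate budget: 3703.7 Mb / 1380 s = 2.684 Mbps.
Audio total: 96 + 512 + 640 = 1248 kbps = 1.248 Mbps.
Video: 2.684 − 1.248 = 1.436 Mbps.

1.4 Mbps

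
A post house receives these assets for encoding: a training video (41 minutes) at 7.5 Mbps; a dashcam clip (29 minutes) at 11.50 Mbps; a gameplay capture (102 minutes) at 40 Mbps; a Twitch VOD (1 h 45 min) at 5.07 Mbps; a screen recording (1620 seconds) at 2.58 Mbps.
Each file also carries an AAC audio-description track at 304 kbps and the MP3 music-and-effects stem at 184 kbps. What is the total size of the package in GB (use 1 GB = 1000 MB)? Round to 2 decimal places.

Audio total: 304 + 184 = 488 kbps = 0.488 Mbps.
training video: 7.988 Mbps × 2460 s = 19650.5 Mb
dashcam clip: 11.988 Mbps × 1740 s = 20859.1 Mb
gameplay capture: 40.488 Mbps × 6120 s = 247786.6 Mb
Twitch VOD: 5.558 Mbps × 6300 s = 35015.4 Mb
screen recording: 3.068 Mbps × 1620 s = 4970.2 Mb
Total: 328281.7 Mb = 41035.2 MB.
= 41.04 GB.

41.04 GB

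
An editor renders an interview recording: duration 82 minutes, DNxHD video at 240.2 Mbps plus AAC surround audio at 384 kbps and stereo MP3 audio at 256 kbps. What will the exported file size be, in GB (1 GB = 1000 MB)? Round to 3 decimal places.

148.117 GB

82 min = 4920 s
Audio total: 384 + 256 = 640 kbps = 0.640 Mbps.
Total bitrate: 240.2 + 0.640 = 240.840 Mbps.
Stream data: 240.840 Mbps × 4920 s = 1184932.8 Mb.
1,184,933 Mb ÷ 8 = 148,117 MB → 148.1 GB.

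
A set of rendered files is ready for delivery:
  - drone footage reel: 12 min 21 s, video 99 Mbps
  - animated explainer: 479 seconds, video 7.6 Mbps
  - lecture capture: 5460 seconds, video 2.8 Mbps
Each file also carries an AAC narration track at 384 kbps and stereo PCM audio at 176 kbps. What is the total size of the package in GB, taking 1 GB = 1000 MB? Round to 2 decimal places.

12.00 GB

Audio total: 384 + 176 = 560 kbps = 0.560 Mbps.
drone footage reel: 99.560 Mbps × 741 s = 73774.0 Mb
animated explainer: 8.160 Mbps × 479 s = 3908.6 Mb
lecture capture: 3.360 Mbps × 5460 s = 18345.6 Mb
Total: 96028.2 Mb = 12003.5 MB.
= 12.00 GB.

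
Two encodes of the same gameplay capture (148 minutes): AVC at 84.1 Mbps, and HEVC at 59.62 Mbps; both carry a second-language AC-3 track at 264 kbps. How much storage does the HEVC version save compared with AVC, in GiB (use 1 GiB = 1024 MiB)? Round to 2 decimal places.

25.31 GiB

148 min = 8880 s
Audio: 264 kbps = 0.264 Mbps.
AVC: 84.364 Mbps × 8880 s = 749152.3 Mb = 87.213 GiB.
HEVC: 59.884 Mbps × 8880 s = 531769.9 Mb = 61.906 GiB.
Saving: 87.213 − 61.906 = 25.307 GiB.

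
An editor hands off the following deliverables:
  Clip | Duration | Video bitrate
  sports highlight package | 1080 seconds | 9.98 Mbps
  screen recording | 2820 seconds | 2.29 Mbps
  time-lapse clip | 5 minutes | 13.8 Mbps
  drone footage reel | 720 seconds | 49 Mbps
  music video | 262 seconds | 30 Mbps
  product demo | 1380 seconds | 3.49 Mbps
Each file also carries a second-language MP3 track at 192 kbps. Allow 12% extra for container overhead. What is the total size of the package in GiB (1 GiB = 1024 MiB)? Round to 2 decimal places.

Audio: 192 kbps = 0.192 Mbps.
sports highlight package: 10.172 Mbps × 1080 s × 1.12 = 12304.1 Mb
screen recording: 2.482 Mbps × 2820 s × 1.12 = 7839.1 Mb
time-lapse clip: 13.992 Mbps × 300 s × 1.12 = 4701.3 Mb
drone footage reel: 49.192 Mbps × 720 s × 1.12 = 39668.4 Mb
music video: 30.192 Mbps × 262 s × 1.12 = 8859.5 Mb
product demo: 3.682 Mbps × 1380 s × 1.12 = 5690.9 Mb
Total: 79063.4 Mb = 9882.9 MB.
= 9.204 GiB.

9.20 GiB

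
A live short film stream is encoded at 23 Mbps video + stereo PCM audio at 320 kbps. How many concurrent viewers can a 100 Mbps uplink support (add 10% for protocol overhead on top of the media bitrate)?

3

Audio: 320 kbps = 0.320 Mbps.
Per-viewer media rate: 23.320 Mbps.
On the wire with 10% overhead: 25.652 Mbps.
100 Mbps = 100.0 Mbps; 100.0 / 25.652 = 3.90 → 3 viewers.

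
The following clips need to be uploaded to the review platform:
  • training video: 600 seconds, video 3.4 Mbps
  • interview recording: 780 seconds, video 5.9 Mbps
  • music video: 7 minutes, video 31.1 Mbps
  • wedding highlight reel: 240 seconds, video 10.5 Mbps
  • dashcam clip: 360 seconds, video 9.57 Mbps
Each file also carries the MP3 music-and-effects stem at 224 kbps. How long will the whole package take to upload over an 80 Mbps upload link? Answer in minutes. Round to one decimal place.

Audio: 224 kbps = 0.224 Mbps.
training video: 3.624 Mbps × 600 s = 2174.4 Mb
interview recording: 6.124 Mbps × 780 s = 4776.7 Mb
music video: 31.324 Mbps × 420 s = 13156.1 Mb
wedding highlight reel: 10.724 Mbps × 240 s = 2573.8 Mb
dashcam clip: 9.794 Mbps × 360 s = 3525.8 Mb
Total: 26206.8 Mb = 3275.8 MB.
At 80 Mbps: 26206.8 / 80 = 328 s ≈ 5.46 minutes.

5.5 minutes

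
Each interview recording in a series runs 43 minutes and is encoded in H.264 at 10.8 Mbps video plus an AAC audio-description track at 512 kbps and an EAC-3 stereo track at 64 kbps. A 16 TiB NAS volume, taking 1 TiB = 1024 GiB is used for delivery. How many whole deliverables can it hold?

43 min = 2580 s
Audio total: 512 + 64 = 576 kbps = 0.576 Mbps.
Total bitrate: 11.376 Mbps.
Per item: 11.376 Mbps × 2580 s = 29,350 Mb = 3,669 MB.
Capacity: 16 TiB = 140,737,488 Mb; 4795.13 items → 4795 complete.

4795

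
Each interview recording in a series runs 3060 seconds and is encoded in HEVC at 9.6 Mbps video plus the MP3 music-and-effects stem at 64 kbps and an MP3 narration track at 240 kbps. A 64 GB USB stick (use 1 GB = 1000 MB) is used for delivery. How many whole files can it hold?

16

Audio total: 64 + 240 = 304 kbps = 0.304 Mbps.
Total bitrate: 9.904 Mbps.
Per item: 9.904 Mbps × 3060 s = 30,306 Mb = 3,788 MB.
Capacity: 64 GB = 512,000 Mb; 16.89 items → 16 complete.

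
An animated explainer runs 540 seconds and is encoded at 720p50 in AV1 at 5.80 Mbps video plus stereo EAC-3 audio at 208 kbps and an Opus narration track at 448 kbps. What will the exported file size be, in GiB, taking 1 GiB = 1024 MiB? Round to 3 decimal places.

0.406 GiB

Audio total: 208 + 448 = 656 kbps = 0.656 Mbps.
Total bitrate: 5.80 + 0.656 = 6.456 Mbps.
Stream data: 6.456 Mbps × 540 s = 3486.2 Mb.
3,486 Mb = 435,780,000 bytes ÷ 1,073,741,824 = 0.4059 GiB.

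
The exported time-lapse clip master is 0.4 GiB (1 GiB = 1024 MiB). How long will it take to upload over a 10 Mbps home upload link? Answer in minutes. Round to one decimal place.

File: 0.4 GiB = 3436.0 Mb.
At 10 Mbps: 3436.0 / 10 = 343.6 s ≈ 5.73 minutes.

5.7 minutes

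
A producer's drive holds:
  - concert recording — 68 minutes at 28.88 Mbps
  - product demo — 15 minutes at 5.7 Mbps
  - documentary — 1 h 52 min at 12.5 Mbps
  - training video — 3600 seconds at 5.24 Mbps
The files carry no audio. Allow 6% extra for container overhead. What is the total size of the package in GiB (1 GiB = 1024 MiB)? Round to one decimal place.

concert recording: 28.880 Mbps × 4080 s × 1.06 = 124900.2 Mb
product demo: 5.700 Mbps × 900 s × 1.06 = 5437.8 Mb
documentary: 12.500 Mbps × 6720 s × 1.06 = 89040.0 Mb
training video: 5.240 Mbps × 3600 s × 1.06 = 19995.8 Mb
Total: 239373.9 Mb = 29921.7 MB.
= 27.87 GiB.

27.9 GiB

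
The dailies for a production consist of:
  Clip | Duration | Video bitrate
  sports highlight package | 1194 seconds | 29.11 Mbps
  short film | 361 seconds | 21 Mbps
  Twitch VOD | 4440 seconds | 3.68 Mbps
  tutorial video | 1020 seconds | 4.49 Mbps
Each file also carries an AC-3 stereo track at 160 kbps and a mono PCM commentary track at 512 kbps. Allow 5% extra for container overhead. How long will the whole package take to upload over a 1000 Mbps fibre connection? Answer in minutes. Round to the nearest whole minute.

Audio total: 160 + 512 = 672 kbps = 0.672 Mbps.
sports highlight package: 29.782 Mbps × 1194 s × 1.05 = 37337.7 Mb
short film: 21.672 Mbps × 361 s × 1.05 = 8214.8 Mb
Twitch VOD: 4.352 Mbps × 4440 s × 1.05 = 20289.0 Mb
tutorial video: 5.162 Mbps × 1020 s × 1.05 = 5528.5 Mb
Total: 71370.0 Mb = 8921.2 MB.
At 1000 Mbps: 71370.0 / 1000 = 71 s ≈ 1.19 minutes.

1 minutes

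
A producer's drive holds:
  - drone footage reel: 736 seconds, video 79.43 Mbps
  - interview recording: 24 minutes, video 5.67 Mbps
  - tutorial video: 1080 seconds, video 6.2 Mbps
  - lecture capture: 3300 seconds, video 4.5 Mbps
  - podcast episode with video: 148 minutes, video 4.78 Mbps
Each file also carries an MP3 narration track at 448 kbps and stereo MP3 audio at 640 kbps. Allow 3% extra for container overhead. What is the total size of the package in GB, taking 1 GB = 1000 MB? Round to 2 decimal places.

Audio total: 448 + 640 = 1088 kbps = 1.088 Mbps.
drone footage reel: 80.518 Mbps × 736 s × 1.03 = 61039.1 Mb
interview recording: 6.758 Mbps × 1440 s × 1.03 = 10023.5 Mb
tutorial video: 7.288 Mbps × 1080 s × 1.03 = 8107.2 Mb
lecture capture: 5.588 Mbps × 3300 s × 1.03 = 18993.6 Mb
podcast episode with video: 5.868 Mbps × 8880 s × 1.03 = 53671.1 Mb
Total: 151834.4 Mb = 18979.3 MB.
= 18.98 GB.

18.98 GB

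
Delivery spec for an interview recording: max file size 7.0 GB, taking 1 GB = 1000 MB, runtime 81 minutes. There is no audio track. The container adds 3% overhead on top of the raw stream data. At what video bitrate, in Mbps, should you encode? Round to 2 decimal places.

Budget: 7.0 GB = 56000.0 Mb.
Stream payload after overhead: 56000.0 / 1.03 = 54368.9 Mb.
81 min = 4860 s
Total bitrate budget: 54368.9 Mb / 4860 s = 11.187 Mbps.

11.19 Mbps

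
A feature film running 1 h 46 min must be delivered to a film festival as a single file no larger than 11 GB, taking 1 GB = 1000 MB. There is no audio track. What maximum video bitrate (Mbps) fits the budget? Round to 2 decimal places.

Budget: 11 GB = 88000.0 Mb.
1 h 46 min = 106 min = 6360 s
Total bitrate budget: 88000.0 Mb / 6360 s = 13.836 Mbps.

13.84 Mbps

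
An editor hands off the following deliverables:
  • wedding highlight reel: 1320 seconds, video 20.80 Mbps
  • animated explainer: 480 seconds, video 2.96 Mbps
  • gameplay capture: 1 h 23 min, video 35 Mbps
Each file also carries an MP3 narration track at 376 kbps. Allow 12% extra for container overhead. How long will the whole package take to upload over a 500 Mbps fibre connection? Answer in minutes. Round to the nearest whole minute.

8 minutes

Audio: 376 kbps = 0.376 Mbps.
wedding highlight reel: 21.176 Mbps × 1320 s × 1.12 = 31306.6 Mb
animated explainer: 3.336 Mbps × 480 s × 1.12 = 1793.4 Mb
gameplay capture: 35.376 Mbps × 4980 s × 1.12 = 197313.2 Mb
Total: 230413.2 Mb = 28801.7 MB.
At 500 Mbps: 230413.2 / 500 = 461 s ≈ 7.68 minutes.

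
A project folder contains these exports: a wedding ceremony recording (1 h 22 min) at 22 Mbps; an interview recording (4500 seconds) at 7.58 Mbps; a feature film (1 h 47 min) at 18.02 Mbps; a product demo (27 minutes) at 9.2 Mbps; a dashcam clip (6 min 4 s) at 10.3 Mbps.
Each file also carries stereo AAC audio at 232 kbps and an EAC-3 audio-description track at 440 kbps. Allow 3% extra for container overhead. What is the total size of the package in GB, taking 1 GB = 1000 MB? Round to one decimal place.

37.2 GB

Audio total: 232 + 440 = 672 kbps = 0.672 Mbps.
wedding ceremony recording: 22.672 Mbps × 4920 s × 1.03 = 114892.6 Mb
interview recording: 8.252 Mbps × 4500 s × 1.03 = 38248.0 Mb
feature film: 18.692 Mbps × 6420 s × 1.03 = 123602.7 Mb
product demo: 9.872 Mbps × 1620 s × 1.03 = 16472.4 Mb
dashcam clip: 10.972 Mbps × 364 s × 1.03 = 4113.6 Mb
Total: 297329.4 Mb = 37166.2 MB.
= 37.17 GB.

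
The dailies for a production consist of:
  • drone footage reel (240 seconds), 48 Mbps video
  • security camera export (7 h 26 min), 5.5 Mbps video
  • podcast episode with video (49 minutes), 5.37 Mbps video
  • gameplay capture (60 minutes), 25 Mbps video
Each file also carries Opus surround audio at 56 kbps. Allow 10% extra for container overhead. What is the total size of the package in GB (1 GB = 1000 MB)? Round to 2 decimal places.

36.63 GB

Audio: 56 kbps = 0.056 Mbps.
drone footage reel: 48.056 Mbps × 240 s × 1.10 = 12686.8 Mb
security camera export: 5.556 Mbps × 26760 s × 1.10 = 163546.4 Mb
podcast episode with video: 5.426 Mbps × 2940 s × 1.10 = 17547.7 Mb
gameplay capture: 25.056 Mbps × 3600 s × 1.10 = 99221.8 Mb
Total: 293002.6 Mb = 36625.3 MB.
= 36.63 GB.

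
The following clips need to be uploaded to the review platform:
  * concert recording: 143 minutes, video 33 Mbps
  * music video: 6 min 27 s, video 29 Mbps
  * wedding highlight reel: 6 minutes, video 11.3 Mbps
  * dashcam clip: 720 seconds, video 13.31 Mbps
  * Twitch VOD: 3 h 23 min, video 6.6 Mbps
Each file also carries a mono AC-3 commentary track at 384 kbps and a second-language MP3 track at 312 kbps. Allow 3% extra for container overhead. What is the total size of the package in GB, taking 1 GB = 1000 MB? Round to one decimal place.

52.0 GB

Audio total: 384 + 312 = 696 kbps = 0.696 Mbps.
concert recording: 33.696 Mbps × 8580 s × 1.03 = 297785.0 Mb
music video: 29.696 Mbps × 387 s × 1.03 = 11837.1 Mb
wedding highlight reel: 11.996 Mbps × 360 s × 1.03 = 4448.1 Mb
dashcam clip: 14.006 Mbps × 720 s × 1.03 = 10386.8 Mb
Twitch VOD: 7.296 Mbps × 12180 s × 1.03 = 91531.2 Mb
Total: 415988.4 Mb = 51998.5 MB.
= 52.00 GB.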